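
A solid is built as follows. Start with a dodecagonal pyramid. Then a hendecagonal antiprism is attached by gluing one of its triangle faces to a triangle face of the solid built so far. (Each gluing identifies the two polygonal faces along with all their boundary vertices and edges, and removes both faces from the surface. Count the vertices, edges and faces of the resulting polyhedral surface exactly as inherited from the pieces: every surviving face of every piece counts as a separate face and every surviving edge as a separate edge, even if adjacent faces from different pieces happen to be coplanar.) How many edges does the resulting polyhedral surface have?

A dodecagonal pyramid: V=13, E=24, F=13.
Attach a hendecagonal antiprism (V=22, E=44, F=24) along a 3-gon: merge 3 vertices and 3 edges, delete both glued faces → V=32, E=65, F=35.
Check: V − E + F = 32 − 65 + 35 = 2.

65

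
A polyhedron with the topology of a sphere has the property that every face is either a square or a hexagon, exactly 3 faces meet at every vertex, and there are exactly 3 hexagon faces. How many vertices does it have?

Let x be the number of squares; then F = 3 + x.
Edge–face incidences: 2E = 6·3 + 4·x = 18 + 4x.
Every vertex has degree 3, so 3V = 2E.
Euler: V − E + F = 2 ⇒ (2E)/3 − E + (3 + x) = 2.
Multiply by 6: 2·(2E) − 3·(2E) + 6·(3 + x) = 12, i.e. 18 + 6x − (18 + 4x) = 12.
Collecting terms: 2x = 12, so x = 6.
Then 2E = 18 + 4·6 = 42, so E = 21, V = 2E/3 = 14, F = 3 + 6 = 9.

14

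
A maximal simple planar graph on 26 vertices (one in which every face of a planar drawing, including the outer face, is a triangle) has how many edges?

In a plane triangulation 3F = 2E and V − E + F = 2, so E = 3V − 6 = 3·26 − 6 = 72.

72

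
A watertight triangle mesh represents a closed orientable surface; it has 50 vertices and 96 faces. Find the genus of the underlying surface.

Every face is a triangle, so 2E = 3·96 = 288, giving E = 144.
χ = V − E + F = 50 − 144 + 96 = 2.
For a closed orientable surface χ = 2 − 2g, so g = (2 − (2))/2 = 0.

0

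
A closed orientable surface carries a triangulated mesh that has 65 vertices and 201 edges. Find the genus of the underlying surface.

Every face is a triangle and each edge borders two faces, so 3F = 2·201, giving F = 134.
χ = V − E + F = 65 − 201 + 134 = -2.
For a closed orientable surface χ = 2 − 2g, so g = (2 − (-2))/2 = 2.

2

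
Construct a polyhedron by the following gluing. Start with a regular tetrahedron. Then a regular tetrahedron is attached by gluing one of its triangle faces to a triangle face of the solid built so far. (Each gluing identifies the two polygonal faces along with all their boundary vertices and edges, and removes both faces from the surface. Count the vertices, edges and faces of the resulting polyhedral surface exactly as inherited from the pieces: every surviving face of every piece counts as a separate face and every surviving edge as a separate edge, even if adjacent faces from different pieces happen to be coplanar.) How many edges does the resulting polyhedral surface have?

A regular tetrahedron: V=4, E=6, F=4.
Attach a regular tetrahedron (V=4, E=6, F=4) along a 3-gon: merge 3 vertices and 3 edges, delete both glued faces → V=5, E=9, F=6.
Check: V − E + F = 5 − 9 + 6 = 2.

9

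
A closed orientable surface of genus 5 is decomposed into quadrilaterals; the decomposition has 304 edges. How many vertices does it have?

χ = 2 − 2·5 = -8, and every face is a square so 4F = 2E.
F = 2E/4 = 152. Then V = -8 + E − F = -8 + 304 − 152 = 144.

144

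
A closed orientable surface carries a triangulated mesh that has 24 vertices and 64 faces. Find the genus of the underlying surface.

Every face is a triangle, so 2E = 3·64 = 192, giving E = 96.
χ = V − E + F = 24 − 96 + 64 = -8.
For a closed orientable surface χ = 2 − 2g, so g = (2 − (-8))/2 = 5.

5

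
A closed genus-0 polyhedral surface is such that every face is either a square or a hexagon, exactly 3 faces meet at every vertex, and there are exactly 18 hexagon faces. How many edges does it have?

66

Let x be the number of squares; then F = 18 + x.
Edge–face incidences: 2E = 6·18 + 4·x = 108 + 4x.
Every vertex has degree 3, so 3V = 2E.
Euler: V − E + F = 2 ⇒ (2E)/3 − E + (18 + x) = 2.
Multiply by 6: 2·(2E) − 3·(2E) + 6·(18 + x) = 12, i.e. 108 + 6x − (108 + 4x) = 12.
Collecting terms: 2x = 12, so x = 6.
Then 2E = 108 + 4·6 = 132, so E = 66, V = 2E/3 = 44, F = 18 + 6 = 24.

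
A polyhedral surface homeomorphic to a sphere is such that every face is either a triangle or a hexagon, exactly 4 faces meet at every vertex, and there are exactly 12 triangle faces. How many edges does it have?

24

Let x be the number of hexagons; then F = 12 + x.
Edge–face incidences: 2E = 3·12 + 6·x = 36 + 6x.
Every vertex has degree 4, so 4V = 2E.
Euler: V − E + F = 2 ⇒ (2E)/4 − E + (12 + x) = 2.
Multiply by 8: 2·(2E) − 4·(2E) + 8·(12 + x) = 16, i.e. 96 + 8x − 2·(36 + 6x) = 16.
Collecting terms: −4x + 24 = 16, so −4x = −8, so x = 2.
Then 2E = 36 + 6·2 = 48, so E = 24, V = 2E/4 = 12, F = 12 + 2 = 14.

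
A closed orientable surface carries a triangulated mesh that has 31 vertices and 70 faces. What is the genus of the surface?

3

Every face is a triangle, so 2E = 3·70 = 210, giving E = 105.
χ = V − E + F = 31 − 105 + 70 = -4.
For a closed orientable surface χ = 2 − 2g, so g = (2 − (-4))/2 = 3.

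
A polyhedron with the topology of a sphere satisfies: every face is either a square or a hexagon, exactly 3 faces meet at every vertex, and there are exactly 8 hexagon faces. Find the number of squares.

6

Let x be the number of squares; then F = 8 + x.
Edge–face incidences: 2E = 6·8 + 4·x = 48 + 4x.
Every vertex has degree 3, so 3V = 2E.
Euler: V − E + F = 2 ⇒ (2E)/3 − E + (8 + x) = 2.
Multiply by 6: 2·(2E) − 3·(2E) + 6·(8 + x) = 12, i.e. 48 + 6x − (48 + 4x) = 12.
Collecting terms: 2x = 12, so x = 6.
Then 2E = 48 + 4·6 = 72, so E = 36, V = 2E/3 = 24, F = 8 + 6 = 14.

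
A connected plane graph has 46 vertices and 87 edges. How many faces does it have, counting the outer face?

Euler's formula for a connected plane graph: V − E + F = 2, so F = 2 − 46 + 87 = 43.

43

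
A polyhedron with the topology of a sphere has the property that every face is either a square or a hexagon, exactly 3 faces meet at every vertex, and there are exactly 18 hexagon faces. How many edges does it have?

66

Let x be the number of squares; then F = 18 + x.
Edge–face incidences: 2E = 6·18 + 4·x = 108 + 4x.
Every vertex has degree 3, so 3V = 2E.
Euler: V − E + F = 2 ⇒ (2E)/3 − E + (18 + x) = 2.
Multiply by 6: 2·(2E) − 3·(2E) + 6·(18 + x) = 12, i.e. 108 + 6x − (108 + 4x) = 12.
Collecting terms: 2x = 12, so x = 6.
Then 2E = 108 + 4·6 = 132, so E = 66, V = 2E/3 = 44, F = 18 + 6 = 24.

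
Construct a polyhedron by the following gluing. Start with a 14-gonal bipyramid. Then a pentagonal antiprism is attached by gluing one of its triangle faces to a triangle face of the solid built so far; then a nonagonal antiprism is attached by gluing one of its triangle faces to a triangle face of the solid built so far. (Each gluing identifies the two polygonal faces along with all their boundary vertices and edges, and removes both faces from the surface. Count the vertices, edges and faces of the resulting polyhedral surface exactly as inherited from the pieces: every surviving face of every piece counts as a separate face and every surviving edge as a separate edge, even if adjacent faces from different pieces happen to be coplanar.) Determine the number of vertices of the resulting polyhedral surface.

A 14-gonal bipyramid: V=16, E=42, F=28.
Attach a pentagonal antiprism (V=10, E=20, F=12) along a 3-gon: merge 3 vertices and 3 edges, delete both glued faces → V=23, E=59, F=38.
Attach a nonagonal antiprism (V=18, E=36, F=20) along a 3-gon: merge 3 vertices and 3 edges, delete both glued faces → V=38, E=92, F=56.
Check: V − E + F = 38 − 92 + 56 = 2.

38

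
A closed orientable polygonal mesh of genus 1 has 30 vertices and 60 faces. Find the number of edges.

For a closed orientable surface of genus 1, χ = 2 − 2·1 = 0.
E = V + F − (0) = 30 + 60 − (0) = 90.

90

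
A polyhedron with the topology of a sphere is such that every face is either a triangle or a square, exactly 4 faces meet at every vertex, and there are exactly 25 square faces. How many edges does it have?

Let x be the number of triangles; then F = 25 + x.
Edge–face incidences: 2E = 4·25 + 3·x = 100 + 3x.
Every vertex has degree 4, so 4V = 2E.
Euler: V − E + F = 2 ⇒ (2E)/4 − E + (25 + x) = 2.
Multiply by 8: 2·(2E) − 4·(2E) + 8·(25 + x) = 16, i.e. 200 + 8x − 2·(100 + 3x) = 16.
Collecting terms: 2x = 16, so x = 8.
Then 2E = 100 + 3·8 = 124, so E = 62, V = 2E/4 = 31, F = 25 + 8 = 33.

62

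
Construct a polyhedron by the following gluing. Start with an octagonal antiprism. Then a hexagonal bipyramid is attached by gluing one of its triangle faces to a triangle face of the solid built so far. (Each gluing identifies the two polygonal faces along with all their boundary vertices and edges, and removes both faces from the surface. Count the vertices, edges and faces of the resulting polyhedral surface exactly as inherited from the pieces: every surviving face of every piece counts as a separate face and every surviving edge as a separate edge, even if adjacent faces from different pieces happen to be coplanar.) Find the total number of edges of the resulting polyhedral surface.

47

An octagonal antiprism: V=16, E=32, F=18.
Attach a hexagonal bipyramid (V=8, E=18, F=12) along a 3-gon: merge 3 vertices and 3 edges, delete both glued faces → V=21, E=47, F=28.
Check: V − E + F = 21 − 47 + 28 = 2.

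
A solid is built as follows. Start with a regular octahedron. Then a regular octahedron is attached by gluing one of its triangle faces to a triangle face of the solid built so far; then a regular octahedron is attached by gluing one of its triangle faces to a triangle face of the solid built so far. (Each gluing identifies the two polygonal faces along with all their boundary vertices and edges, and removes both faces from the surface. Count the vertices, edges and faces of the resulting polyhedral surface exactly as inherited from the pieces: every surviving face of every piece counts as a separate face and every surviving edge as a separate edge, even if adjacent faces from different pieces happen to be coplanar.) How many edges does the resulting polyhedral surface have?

A regular octahedron: V=6, E=12, F=8.
Attach a regular octahedron (V=6, E=12, F=8) along a 3-gon: merge 3 vertices and 3 edges, delete both glued faces → V=9, E=21, F=14.
Attach a regular octahedron (V=6, E=12, F=8) along a 3-gon: merge 3 vertices and 3 edges, delete both glued faces → V=12, E=30, F=20.
Check: V − E + F = 12 − 30 + 20 = 2.

30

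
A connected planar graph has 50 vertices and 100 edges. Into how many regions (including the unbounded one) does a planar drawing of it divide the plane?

Euler's formula for a connected plane graph: V − E + F = 2, so F = 2 − 50 + 100 = 52.

52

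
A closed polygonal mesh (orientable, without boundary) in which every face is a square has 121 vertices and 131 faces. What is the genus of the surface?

Every face is a square, so 2E = 4·131 = 524, giving E = 262.
χ = V − E + F = 121 − 262 + 131 = -10.
For a closed orientable surface χ = 2 − 2g, so g = (2 − (-10))/2 = 6.

6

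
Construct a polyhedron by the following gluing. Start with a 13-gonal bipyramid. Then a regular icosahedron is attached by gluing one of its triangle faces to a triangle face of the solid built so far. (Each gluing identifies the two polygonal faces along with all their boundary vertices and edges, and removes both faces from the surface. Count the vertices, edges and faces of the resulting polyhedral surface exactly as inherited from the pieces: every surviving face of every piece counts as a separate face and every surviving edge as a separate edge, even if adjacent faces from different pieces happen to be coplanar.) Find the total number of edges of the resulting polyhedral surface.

A 13-gonal bipyramid: V=15, E=39, F=26.
Attach a regular icosahedron (V=12, E=30, F=20) along a 3-gon: merge 3 vertices and 3 edges, delete both glued faces → V=24, E=66, F=44.
Check: V − E + F = 24 − 66 + 44 = 2.

66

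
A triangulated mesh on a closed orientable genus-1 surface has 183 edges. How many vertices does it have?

χ = 2 − 2·1 = 0, and every face is a triangle so 3F = 2E.
F = 2E/3 = 122. Then V = 0 + E − F = 0 + 183 − 122 = 61.

61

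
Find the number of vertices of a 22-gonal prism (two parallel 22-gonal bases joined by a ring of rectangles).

A prism on an n-gon has two n-gon bases and n rectangular sides: V = 2·22 = 44, E = 3·22 = 66, F = 22 + 2 = 24.

44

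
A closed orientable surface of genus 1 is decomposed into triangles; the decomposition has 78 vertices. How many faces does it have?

χ = 2 − 2·1 = 0, and every face is a triangle so 3F = 2E.
V − E + F = 0 with E = 3F/2 gives 78 − (3/2 − 1)·F = 0, so F = 156 and E = 234.

156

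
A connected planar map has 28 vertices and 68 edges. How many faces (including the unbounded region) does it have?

Euler's formula for a connected plane graph: V − E + F = 2, so F = 2 − 28 + 68 = 42.

42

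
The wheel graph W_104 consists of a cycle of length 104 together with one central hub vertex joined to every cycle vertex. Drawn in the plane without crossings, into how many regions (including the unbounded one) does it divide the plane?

105

W_104 has V = 104 + 1 = 105 vertices and E = 2·104 = 208 edges.
By Euler's formula F = 2 − V + E = 2 − 105 + 208 = 105.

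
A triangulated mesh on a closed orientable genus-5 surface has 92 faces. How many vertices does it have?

χ = 2 − 2·5 = -8, and every face is a triangle so 3F = 2E.
E = 3·92/2 = 138. Then V = -8 + E − F = -8 + 138 − 92 = 38.

38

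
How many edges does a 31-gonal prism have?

93

A prism on an n-gon has two n-gon bases and n rectangular sides: V = 2·31 = 62, E = 3·31 = 93, F = 31 + 2 = 33.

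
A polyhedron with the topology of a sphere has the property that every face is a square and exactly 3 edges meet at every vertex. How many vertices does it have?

8

Each face has 4 edges and each edge borders two faces, so 2E = 4F.
Each vertex has degree 3, so 3V = 2E and hence V = 4F/3.
Euler: V − E + F = 2 ⇒ (4F/3) − (4F/2) + F = 2.
Multiply by 6: (8 − 12 + 6)F = 12, i.e. 2F = 12.
So F = 6, E = 4·6/2 = 12, V = 4·6/3 = 8.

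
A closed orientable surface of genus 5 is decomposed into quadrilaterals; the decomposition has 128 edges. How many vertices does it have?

56

χ = 2 − 2·5 = -8, and every face is a square so 4F = 2E.
F = 2E/4 = 64. Then V = -8 + E − F = -8 + 128 − 64 = 56.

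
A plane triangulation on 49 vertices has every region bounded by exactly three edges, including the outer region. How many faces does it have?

94

In a plane triangulation 3F = 2E and V − E + F = 2, so F = 2V − 4 = 2·49 − 4 = 94.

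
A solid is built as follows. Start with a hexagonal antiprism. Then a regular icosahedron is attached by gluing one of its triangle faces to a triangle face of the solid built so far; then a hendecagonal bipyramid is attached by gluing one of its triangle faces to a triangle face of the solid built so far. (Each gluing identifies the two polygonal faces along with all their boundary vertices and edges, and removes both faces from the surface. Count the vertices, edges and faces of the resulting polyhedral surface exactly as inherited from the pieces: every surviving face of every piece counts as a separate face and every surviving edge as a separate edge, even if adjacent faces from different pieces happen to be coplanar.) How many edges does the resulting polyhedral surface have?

A hexagonal antiprism: V=12, E=24, F=14.
Attach a regular icosahedron (V=12, E=30, F=20) along a 3-gon: merge 3 vertices and 3 edges, delete both glued faces → V=21, E=51, F=32.
Attach a hendecagonal bipyramid (V=13, E=33, F=22) along a 3-gon: merge 3 vertices and 3 edges, delete both glued faces → V=31, E=81, F=52.
Check: V − E + F = 31 − 81 + 52 = 2.

81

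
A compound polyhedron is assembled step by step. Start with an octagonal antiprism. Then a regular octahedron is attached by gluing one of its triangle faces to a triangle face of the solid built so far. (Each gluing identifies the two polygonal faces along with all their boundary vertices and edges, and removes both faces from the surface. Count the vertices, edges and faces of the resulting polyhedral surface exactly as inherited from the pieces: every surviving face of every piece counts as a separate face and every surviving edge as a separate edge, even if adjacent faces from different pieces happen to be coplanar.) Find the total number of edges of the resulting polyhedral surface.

An octagonal antiprism: V=16, E=32, F=18.
Attach a regular octahedron (V=6, E=12, F=8) along a 3-gon: merge 3 vertices and 3 edges, delete both glued faces → V=19, E=41, F=24.
Check: V − E + F = 19 − 41 + 24 = 2.

41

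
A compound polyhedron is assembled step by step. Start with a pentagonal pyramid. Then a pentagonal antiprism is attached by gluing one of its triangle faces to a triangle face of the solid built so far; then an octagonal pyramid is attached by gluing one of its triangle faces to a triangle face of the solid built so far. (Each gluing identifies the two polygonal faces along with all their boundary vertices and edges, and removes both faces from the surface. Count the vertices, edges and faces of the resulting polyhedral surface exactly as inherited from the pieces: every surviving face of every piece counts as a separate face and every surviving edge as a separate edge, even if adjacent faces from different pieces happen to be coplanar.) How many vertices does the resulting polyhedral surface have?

19

A pentagonal pyramid: V=6, E=10, F=6.
Attach a pentagonal antiprism (V=10, E=20, F=12) along a 3-gon: merge 3 vertices and 3 edges, delete both glued faces → V=13, E=27, F=16.
Attach an octagonal pyramid (V=9, E=16, F=9) along a 3-gon: merge 3 vertices and 3 edges, delete both glued faces → V=19, E=40, F=23.
Check: V − E + F = 19 − 40 + 23 = 2.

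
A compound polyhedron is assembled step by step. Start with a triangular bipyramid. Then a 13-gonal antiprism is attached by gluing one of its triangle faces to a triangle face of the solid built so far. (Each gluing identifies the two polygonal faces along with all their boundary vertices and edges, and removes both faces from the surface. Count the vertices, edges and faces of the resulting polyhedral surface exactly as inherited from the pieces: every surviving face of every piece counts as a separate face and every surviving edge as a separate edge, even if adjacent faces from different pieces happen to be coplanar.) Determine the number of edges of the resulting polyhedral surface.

A triangular bipyramid: V=5, E=9, F=6.
Attach a 13-gonal antiprism (V=26, E=52, F=28) along a 3-gon: merge 3 vertices and 3 edges, delete both glued faces → V=28, E=58, F=32.
Check: V − E + F = 28 − 58 + 32 = 2.

58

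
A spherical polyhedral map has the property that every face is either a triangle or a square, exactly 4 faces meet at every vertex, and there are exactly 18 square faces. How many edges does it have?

Let x be the number of triangles; then F = 18 + x.
Edge–face incidences: 2E = 4·18 + 3·x = 72 + 3x.
Every vertex has degree 4, so 4V = 2E.
Euler: V − E + F = 2 ⇒ (2E)/4 − E + (18 + x) = 2.
Multiply by 8: 2·(2E) − 4·(2E) + 8·(18 + x) = 16, i.e. 144 + 8x − 2·(72 + 3x) = 16.
Collecting terms: 2x = 16, so x = 8.
Then 2E = 72 + 3·8 = 96, so E = 48, V = 2E/4 = 24, F = 18 + 8 = 26.

48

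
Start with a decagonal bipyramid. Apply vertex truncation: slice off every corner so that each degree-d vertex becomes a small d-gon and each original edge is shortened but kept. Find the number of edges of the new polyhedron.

The base solid has V = 12, E = 30, F = 20.
Truncation replaces each original edge-end by a new vertex, so V′ = 2E = 60.
Each original edge survives, and each old vertex of degree d contributes d new edges; summing degrees gives Σd = 2E, so E′ = E + 2E = 3E = 90.
Each original face survives and each original vertex becomes one new face: F′ = F + V = 32.

90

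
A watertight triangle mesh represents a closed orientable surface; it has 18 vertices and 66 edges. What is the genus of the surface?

Every face is a triangle and each edge borders two faces, so 3F = 2·66, giving F = 44.
χ = V − E + F = 18 − 66 + 44 = -4.
For a closed orientable surface χ = 2 − 2g, so g = (2 − (-4))/2 = 3.

3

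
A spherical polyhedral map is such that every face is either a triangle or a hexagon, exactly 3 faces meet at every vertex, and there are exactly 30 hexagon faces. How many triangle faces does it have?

4

Let x be the number of triangles; then F = 30 + x.
Edge–face incidences: 2E = 6·30 + 3·x = 180 + 3x.
Every vertex has degree 3, so 3V = 2E.
Euler: V − E + F = 2 ⇒ (2E)/3 − E + (30 + x) = 2.
Multiply by 6: 2·(2E) − 3·(2E) + 6·(30 + x) = 12, i.e. 180 + 6x − (180 + 3x) = 12.
Collecting terms: 3x = 12, so x = 4.
Then 2E = 180 + 3·4 = 192, so E = 96, V = 2E/3 = 64, F = 30 + 4 = 34.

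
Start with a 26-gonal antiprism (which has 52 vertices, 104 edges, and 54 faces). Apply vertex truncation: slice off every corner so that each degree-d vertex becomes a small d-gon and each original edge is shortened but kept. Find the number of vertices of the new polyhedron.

Truncation replaces each original edge-end by a new vertex, so V′ = 2E = 208.
Each original edge survives, and each old vertex of degree d contributes d new edges; summing degrees gives Σd = 2E, so E′ = E + 2E = 3E = 312.
Each original face survives and each original vertex becomes one new face: F′ = F + V = 106.

208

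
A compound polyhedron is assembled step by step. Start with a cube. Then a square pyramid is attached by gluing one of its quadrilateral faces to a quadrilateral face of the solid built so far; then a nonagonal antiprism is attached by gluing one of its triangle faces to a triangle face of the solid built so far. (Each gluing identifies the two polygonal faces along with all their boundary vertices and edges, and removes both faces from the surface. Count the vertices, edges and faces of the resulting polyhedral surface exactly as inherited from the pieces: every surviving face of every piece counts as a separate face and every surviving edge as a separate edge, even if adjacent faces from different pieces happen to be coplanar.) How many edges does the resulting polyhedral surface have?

A cube: V=8, E=12, F=6.
Attach a square pyramid (V=5, E=8, F=5) along a 4-gon: merge 4 vertices and 4 edges, delete both glued faces → V=9, E=16, F=9.
Attach a nonagonal antiprism (V=18, E=36, F=20) along a 3-gon: merge 3 vertices and 3 edges, delete both glued faces → V=24, E=49, F=27.
Check: V − E + F = 24 − 49 + 27 = 2.

49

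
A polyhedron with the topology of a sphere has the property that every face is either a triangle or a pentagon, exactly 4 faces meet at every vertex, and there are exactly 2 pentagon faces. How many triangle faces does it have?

10

Let x be the number of triangles; then F = 2 + x.
Edge–face incidences: 2E = 5·2 + 3·x = 10 + 3x.
Every vertex has degree 4, so 4V = 2E.
Euler: V − E + F = 2 ⇒ (2E)/4 − E + (2 + x) = 2.
Multiply by 8: 2·(2E) − 4·(2E) + 8·(2 + x) = 16, i.e. 16 + 8x − 2·(10 + 3x) = 16.
Collecting terms: 2x − 4 = 16, so 2x = 20, so x = 10.
Then 2E = 10 + 3·10 = 40, so E = 20, V = 2E/4 = 10, F = 2 + 10 = 12.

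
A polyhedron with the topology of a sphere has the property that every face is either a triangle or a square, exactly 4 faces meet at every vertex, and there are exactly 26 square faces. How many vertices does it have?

32

Let x be the number of triangles; then F = 26 + x.
Edge–face incidences: 2E = 4·26 + 3·x = 104 + 3x.
Every vertex has degree 4, so 4V = 2E.
Euler: V − E + F = 2 ⇒ (2E)/4 − E + (26 + x) = 2.
Multiply by 8: 2·(2E) − 4·(2E) + 8·(26 + x) = 16, i.e. 208 + 8x − 2·(104 + 3x) = 16.
Collecting terms: 2x = 16, so x = 8.
Then 2E = 104 + 3·8 = 128, so E = 64, V = 2E/4 = 32, F = 26 + 8 = 34.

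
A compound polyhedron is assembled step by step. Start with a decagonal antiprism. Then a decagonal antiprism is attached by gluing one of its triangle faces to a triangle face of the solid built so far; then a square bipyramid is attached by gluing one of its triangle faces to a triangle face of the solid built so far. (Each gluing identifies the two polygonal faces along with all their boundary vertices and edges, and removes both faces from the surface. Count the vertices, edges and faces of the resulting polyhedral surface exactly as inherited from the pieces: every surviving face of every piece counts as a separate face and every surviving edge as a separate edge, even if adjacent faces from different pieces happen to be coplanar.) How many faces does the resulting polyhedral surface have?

48

A decagonal antiprism: V=20, E=40, F=22.
Attach a decagonal antiprism (V=20, E=40, F=22) along a 3-gon: merge 3 vertices and 3 edges, delete both glued faces → V=37, E=77, F=42.
Attach a square bipyramid (V=6, E=12, F=8) along a 3-gon: merge 3 vertices and 3 edges, delete both glued faces → V=40, E=86, F=48.
Check: V − E + F = 40 − 86 + 48 = 2.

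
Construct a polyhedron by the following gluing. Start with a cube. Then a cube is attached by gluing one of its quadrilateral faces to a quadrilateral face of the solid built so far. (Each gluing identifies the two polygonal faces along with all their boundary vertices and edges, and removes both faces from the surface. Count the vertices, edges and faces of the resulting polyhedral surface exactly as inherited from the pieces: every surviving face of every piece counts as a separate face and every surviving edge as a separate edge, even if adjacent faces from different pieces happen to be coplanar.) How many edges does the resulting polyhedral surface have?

20

A cube: V=8, E=12, F=6.
Attach a cube (V=8, E=12, F=6) along a 4-gon: merge 4 vertices and 4 edges, delete both glued faces → V=12, E=20, F=10.
Check: V − E + F = 12 − 20 + 10 = 2.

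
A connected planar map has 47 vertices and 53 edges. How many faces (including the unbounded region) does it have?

Euler's formula for a connected plane graph: V − E + F = 2, so F = 2 − 47 + 53 = 8.

8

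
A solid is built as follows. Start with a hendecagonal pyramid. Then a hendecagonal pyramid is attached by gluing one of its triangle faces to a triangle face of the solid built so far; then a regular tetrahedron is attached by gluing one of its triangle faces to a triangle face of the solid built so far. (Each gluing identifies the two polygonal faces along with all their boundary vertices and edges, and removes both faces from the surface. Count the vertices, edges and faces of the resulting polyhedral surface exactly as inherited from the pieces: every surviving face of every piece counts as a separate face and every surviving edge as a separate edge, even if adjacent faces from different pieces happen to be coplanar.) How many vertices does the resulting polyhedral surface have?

A hendecagonal pyramid: V=12, E=22, F=12.
Attach a hendecagonal pyramid (V=12, E=22, F=12) along a 3-gon: merge 3 vertices and 3 edges, delete both glued faces → V=21, E=41, F=22.
Attach a regular tetrahedron (V=4, E=6, F=4) along a 3-gon: merge 3 vertices and 3 edges, delete both glued faces → V=22, E=44, F=24.
Check: V − E + F = 22 − 44 + 24 = 2.

22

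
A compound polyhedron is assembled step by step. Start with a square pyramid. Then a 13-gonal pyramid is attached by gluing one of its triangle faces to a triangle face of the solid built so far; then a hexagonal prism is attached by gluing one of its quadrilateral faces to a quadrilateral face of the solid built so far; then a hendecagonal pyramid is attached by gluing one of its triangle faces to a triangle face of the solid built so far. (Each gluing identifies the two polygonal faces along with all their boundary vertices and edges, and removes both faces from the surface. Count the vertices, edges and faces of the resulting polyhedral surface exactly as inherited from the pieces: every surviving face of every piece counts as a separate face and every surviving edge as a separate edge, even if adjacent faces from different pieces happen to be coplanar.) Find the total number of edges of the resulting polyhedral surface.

A square pyramid: V=5, E=8, F=5.
Attach a 13-gonal pyramid (V=14, E=26, F=14) along a 3-gon: merge 3 vertices and 3 edges, delete both glued faces → V=16, E=31, F=17.
Attach a hexagonal prism (V=12, E=18, F=8) along a 4-gon: merge 4 vertices and 4 edges, delete both glued faces → V=24, E=45, F=23.
Attach a hendecagonal pyramid (V=12, E=22, F=12) along a 3-gon: merge 3 vertices and 3 edges, delete both glued faces → V=33, E=64, F=33.
Check: V − E + F = 33 − 64 + 33 = 2.

64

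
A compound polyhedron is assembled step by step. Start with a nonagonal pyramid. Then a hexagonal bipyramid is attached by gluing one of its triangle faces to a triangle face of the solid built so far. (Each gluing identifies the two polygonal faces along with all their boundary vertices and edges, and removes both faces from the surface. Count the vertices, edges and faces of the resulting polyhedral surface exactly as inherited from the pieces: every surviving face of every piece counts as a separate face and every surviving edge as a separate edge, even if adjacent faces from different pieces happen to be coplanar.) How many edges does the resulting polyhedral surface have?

33

A nonagonal pyramid: V=10, E=18, F=10.
Attach a hexagonal bipyramid (V=8, E=18, F=12) along a 3-gon: merge 3 vertices and 3 edges, delete both glued faces → V=15, E=33, F=20.
Check: V − E + F = 15 − 33 + 20 = 2.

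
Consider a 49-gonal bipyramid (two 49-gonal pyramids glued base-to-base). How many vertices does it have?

51

A bipyramid over an n-gon has 2n triangular faces and n + 2 vertices: V = 49 + 2 = 51, E = 3·49 = 147, F = 2·49 = 98.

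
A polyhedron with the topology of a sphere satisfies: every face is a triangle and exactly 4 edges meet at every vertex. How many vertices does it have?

Each face has 3 edges and each edge borders two faces, so 2E = 3F.
Each vertex has degree 4, so 4V = 2E and hence V = 3F/4.
Euler: V − E + F = 2 ⇒ (3F/4) − (3F/2) + F = 2.
Multiply by 8: (6 − 12 + 8)F = 16, i.e. 2F = 16.
So F = 8, E = 3·8/2 = 12, V = 3·8/4 = 6.

6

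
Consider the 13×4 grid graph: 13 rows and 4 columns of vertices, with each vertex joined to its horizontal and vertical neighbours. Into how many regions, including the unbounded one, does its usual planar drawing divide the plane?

37

The grid has V = 13·4 = 52 vertices and E = 13·3 + 4·12 = 87 edges.
F = 2 − V + E = 2 − 52 + 87 = 37.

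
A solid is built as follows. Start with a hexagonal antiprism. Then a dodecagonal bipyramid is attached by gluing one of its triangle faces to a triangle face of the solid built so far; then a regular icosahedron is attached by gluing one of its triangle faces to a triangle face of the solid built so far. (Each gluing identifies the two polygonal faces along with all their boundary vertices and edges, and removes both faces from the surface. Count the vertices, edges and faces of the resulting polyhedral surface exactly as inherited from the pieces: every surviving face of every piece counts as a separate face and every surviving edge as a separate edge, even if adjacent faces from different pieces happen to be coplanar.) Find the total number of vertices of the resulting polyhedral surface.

A hexagonal antiprism: V=12, E=24, F=14.
Attach a dodecagonal bipyramid (V=14, E=36, F=24) along a 3-gon: merge 3 vertices and 3 edges, delete both glued faces → V=23, E=57, F=36.
Attach a regular icosahedron (V=12, E=30, F=20) along a 3-gon: merge 3 vertices and 3 edges, delete both glued faces → V=32, E=84, F=54.
Check: V − E + F = 32 − 84 + 54 = 2.

32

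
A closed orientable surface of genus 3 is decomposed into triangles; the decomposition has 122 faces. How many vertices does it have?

χ = 2 − 2·3 = -4, and every face is a triangle so 3F = 2E.
E = 3·122/2 = 183. Then V = -4 + E − F = -4 + 183 − 122 = 57.

57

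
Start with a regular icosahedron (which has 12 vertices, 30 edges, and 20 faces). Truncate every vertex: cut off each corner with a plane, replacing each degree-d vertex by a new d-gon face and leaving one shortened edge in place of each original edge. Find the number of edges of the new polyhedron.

Truncation replaces each original edge-end by a new vertex, so V′ = 2E = 60.
Each original edge survives, and each old vertex of degree d contributes d new edges; summing degrees gives Σd = 2E, so E′ = E + 2E = 3E = 90.
Each original face survives and each original vertex becomes one new face: F′ = F + V = 32.

90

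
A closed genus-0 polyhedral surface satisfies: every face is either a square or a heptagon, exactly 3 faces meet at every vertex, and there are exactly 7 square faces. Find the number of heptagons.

Let x be the number of heptagons; then F = 7 + x.
Edge–face incidences: 2E = 4·7 + 7·x = 28 + 7x.
Every vertex has degree 3, so 3V = 2E.
Euler: V − E + F = 2 ⇒ (2E)/3 − E + (7 + x) = 2.
Multiply by 6: 2·(2E) − 3·(2E) + 6·(7 + x) = 12, i.e. 42 + 6x − (28 + 7x) = 12.
Collecting terms: −x + 14 = 12, so −x = −2, so x = 2.
Then 2E = 28 + 7·2 = 42, so E = 21, V = 2E/3 = 14, F = 7 + 2 = 9.

2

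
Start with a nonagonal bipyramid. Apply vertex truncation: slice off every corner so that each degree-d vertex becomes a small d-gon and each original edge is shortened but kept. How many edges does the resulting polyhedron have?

81

The base solid has V = 11, E = 27, F = 18.
Truncation replaces each original edge-end by a new vertex, so V′ = 2E = 54.
Each original edge survives, and each old vertex of degree d contributes d new edges; summing degrees gives Σd = 2E, so E′ = E + 2E = 3E = 81.
Each original face survives and each original vertex becomes one new face: F′ = F + V = 29.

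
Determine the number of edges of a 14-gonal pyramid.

28

A pyramid on an n-gon base has one n-gon and n triangles: V = 14 + 1 = 15, E = 2·14 = 28, F = 14 + 1 = 15.
Check: V − E + F = 15 − 28 + 15 = 2.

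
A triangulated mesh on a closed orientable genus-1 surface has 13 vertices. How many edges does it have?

39

χ = 2 − 2·1 = 0, and every face is a triangle so 3F = 2E.
V − E + F = 0 with E = 3F/2 gives 13 − (3/2 − 1)·F = 0, so F = 26 and E = 39.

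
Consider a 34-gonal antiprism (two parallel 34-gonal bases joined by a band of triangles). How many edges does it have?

An antiprism on an n-gon has two n-gon caps and 2n triangles: V = 2·34 = 68, E = 4·34 = 136, F = 2·34 + 2 = 70.

136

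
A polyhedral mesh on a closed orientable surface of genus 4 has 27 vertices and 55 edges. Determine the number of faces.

For a closed orientable surface of genus 4, χ = 2 − 2·4 = -6.
F = -6 − V + E = -6 − 27 + 55 = 22.

22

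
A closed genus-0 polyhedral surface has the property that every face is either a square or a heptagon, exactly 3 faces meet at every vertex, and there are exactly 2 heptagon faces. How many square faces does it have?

Let x be the number of squares; then F = 2 + x.
Edge–face incidences: 2E = 7·2 + 4·x = 14 + 4x.
Every vertex has degree 3, so 3V = 2E.
Euler: V − E + F = 2 ⇒ (2E)/3 − E + (2 + x) = 2.
Multiply by 6: 2·(2E) − 3·(2E) + 6·(2 + x) = 12, i.e. 12 + 6x − (14 + 4x) = 12.
Collecting terms: 2x − 2 = 12, so 2x = 14, so x = 7.
Then 2E = 14 + 4·7 = 42, so E = 21, V = 2E/3 = 14, F = 2 + 7 = 9.

7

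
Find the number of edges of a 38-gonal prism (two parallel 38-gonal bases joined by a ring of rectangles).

114

A prism on an n-gon has two n-gon bases and n rectangular sides: V = 2·38 = 76, E = 3·38 = 114, F = 38 + 2 = 40.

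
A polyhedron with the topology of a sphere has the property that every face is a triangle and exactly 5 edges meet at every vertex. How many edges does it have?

30

Each face has 3 edges and each edge borders two faces, so 2E = 3F.
Each vertex has degree 5, so 5V = 2E and hence V = 3F/5.
Euler: V − E + F = 2 ⇒ (3F/5) − (3F/2) + F = 2.
Multiply by 10: (6 − 15 + 10)F = 20, i.e. 1F = 20.
So F = 20, E = 3·20/2 = 30, V = 3·20/5 = 12.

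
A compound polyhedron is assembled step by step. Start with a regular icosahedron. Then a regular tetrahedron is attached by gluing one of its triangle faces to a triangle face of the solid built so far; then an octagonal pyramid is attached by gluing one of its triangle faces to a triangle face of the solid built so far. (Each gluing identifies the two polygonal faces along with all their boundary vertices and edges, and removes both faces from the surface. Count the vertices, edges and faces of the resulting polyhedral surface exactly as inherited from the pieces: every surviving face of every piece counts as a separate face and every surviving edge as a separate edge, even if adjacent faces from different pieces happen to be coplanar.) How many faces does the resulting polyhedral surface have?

29

A regular icosahedron: V=12, E=30, F=20.
Attach a regular tetrahedron (V=4, E=6, F=4) along a 3-gon: merge 3 vertices and 3 edges, delete both glued faces → V=13, E=33, F=22.
Attach an octagonal pyramid (V=9, E=16, F=9) along a 3-gon: merge 3 vertices and 3 edges, delete both glued faces → V=19, E=46, F=29.
Check: V − E + F = 19 − 46 + 29 = 2.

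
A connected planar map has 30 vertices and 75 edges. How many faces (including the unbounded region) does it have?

Euler's formula for a connected plane graph: V − E + F = 2, so F = 2 − 30 + 75 = 47.

47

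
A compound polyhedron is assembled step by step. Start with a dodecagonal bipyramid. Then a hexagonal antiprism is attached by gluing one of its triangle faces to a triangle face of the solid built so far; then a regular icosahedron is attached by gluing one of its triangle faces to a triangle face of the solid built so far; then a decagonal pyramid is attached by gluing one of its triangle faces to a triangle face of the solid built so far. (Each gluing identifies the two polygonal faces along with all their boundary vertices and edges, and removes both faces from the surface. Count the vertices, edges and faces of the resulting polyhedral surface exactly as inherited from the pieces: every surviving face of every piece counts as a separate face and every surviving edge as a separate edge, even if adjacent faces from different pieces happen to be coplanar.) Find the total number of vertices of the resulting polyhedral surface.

40

A dodecagonal bipyramid: V=14, E=36, F=24.
Attach a hexagonal antiprism (V=12, E=24, F=14) along a 3-gon: merge 3 vertices and 3 edges, delete both glued faces → V=23, E=57, F=36.
Attach a regular icosahedron (V=12, E=30, F=20) along a 3-gon: merge 3 vertices and 3 edges, delete both glued faces → V=32, E=84, F=54.
Attach a decagonal pyramid (V=11, E=20, F=11) along a 3-gon: merge 3 vertices and 3 edges, delete both glued faces → V=40, E=101, F=63.
Check: V − E + F = 40 − 101 + 63 = 2.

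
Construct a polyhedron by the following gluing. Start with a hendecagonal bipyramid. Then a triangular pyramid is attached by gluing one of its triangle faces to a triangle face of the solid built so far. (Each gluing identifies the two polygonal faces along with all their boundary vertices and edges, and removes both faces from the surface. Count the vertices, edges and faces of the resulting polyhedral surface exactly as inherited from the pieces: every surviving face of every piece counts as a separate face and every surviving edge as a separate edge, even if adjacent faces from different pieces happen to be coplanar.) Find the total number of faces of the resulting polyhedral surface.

24

A hendecagonal bipyramid: V=13, E=33, F=22.
Attach a triangular pyramid (V=4, E=6, F=4) along a 3-gon: merge 3 vertices and 3 edges, delete both glued faces → V=14, E=36, F=24.
Check: V − E + F = 14 − 36 + 24 = 2.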